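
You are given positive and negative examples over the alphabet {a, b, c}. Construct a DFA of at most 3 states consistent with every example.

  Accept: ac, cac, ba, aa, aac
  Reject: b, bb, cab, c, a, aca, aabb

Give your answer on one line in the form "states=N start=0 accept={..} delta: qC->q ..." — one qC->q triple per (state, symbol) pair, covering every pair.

states=3 start=0 accept={2} delta: 0a->1 0b->1 0c->0 1a->2 1b->0 1c->2 2a->0 2b->0 2c->2

Grow the machine one transition at a time. Run the examples from 0; the earliest place one falls off (shortest prefix, ties alphabetical) gets sent to the lowest-numbered state that keeps every Accept/Reject pair distinguishable — a pair clashes when both reach the same state with identical unread suffix — and to a fresh state only if none does.
a: 0a undefined. 0a->0: no, ac/c meet in 0 with "c" left. Open state 1: 0a->1.
b: 0b undefined. 0b->0: no, ba/a meet in 1. 0b->1: ok.
c: 0c undefined. 0c->0: ok.
aa: 1a undefined. 1a->0: no, ba/c meet in 0. 1a->1: no, ba/b meet in 1. Open state 2: 1a->2.
ac: 1c undefined. 1c->0: no, ac/c meet in 0. 1c->1: no, ac/b meet in 1. 1c->2: ok.
bb: 1b undefined. 1b->0: ok.
aab: 2b undefined. 2b->0: ok.
aac: 2c undefined. 2c->0: no, aac/bb meet in 0. 2c->1: no, aac/b meet in 1. 2c->2: ok.
aca: 2a undefined. 2a->0: ok.
All examples now run through 3 states with every (state, symbol) defined. Accept strings end in {2}, Reject strings end in {0,1}; accept={2}.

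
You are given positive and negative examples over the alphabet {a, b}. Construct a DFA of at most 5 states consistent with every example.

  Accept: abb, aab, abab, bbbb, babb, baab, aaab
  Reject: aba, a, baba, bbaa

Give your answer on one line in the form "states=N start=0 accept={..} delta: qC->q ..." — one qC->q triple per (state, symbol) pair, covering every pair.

states=2 start=0 accept={1} delta: 0a->0 0b->1 1a->0 1b->1

State merging on the prefix tree: take the shortest (then alphabetical) example prefix whose next move is undefined and point that move at state 0, else 1, else 2, ...; a target is out if some Accept/Reject pair would then sit in one state with the same input left (inseparable). If every existing state is out, open a new one.
a: 0a undefined. 0a->0: ok.
b: 0b undefined. 0b->0: no, abb/aba meet in 0. Open state 1: 0b->1.
ba: 1a undefined. 1a->0: ok.
bb: 1b undefined. 1b->0: no, abb/aba meet in 0. 1b->1: ok.
All examples now run through 2 states with every (state, symbol) defined. Accept strings end in {1}, Reject strings end in {0}; accept={1}.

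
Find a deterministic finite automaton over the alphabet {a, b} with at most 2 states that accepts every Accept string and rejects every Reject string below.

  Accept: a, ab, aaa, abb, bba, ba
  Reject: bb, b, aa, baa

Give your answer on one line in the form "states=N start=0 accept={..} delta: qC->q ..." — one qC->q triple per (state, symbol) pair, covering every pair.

states=2 start=0 accept={1} delta: 0a->1 0b->0 1a->0 1b->1

State merging on the prefix tree: take the shortest (then alphabetical) example prefix whose next move is undefined and point that move at state 0, else 1, else 2, ...; a target is out if some Accept/Reject pair would then sit in one state with the same input left (inseparable). If every existing state is out, open a new one.
a: 0a undefined. 0a->0: no, a/aa meet in 0. Open state 1: 0a->1.
b: 0b undefined. 0b->0: ok.
aa: 1a undefined. 1a->0: ok.
ab: 1b undefined. 1b->0: no, ab/bb meet in 0. 1b->1: ok.
All examples now run through 2 states with every (state, symbol) defined. Accept strings end in {1}, Reject strings end in {0}; accept={1}.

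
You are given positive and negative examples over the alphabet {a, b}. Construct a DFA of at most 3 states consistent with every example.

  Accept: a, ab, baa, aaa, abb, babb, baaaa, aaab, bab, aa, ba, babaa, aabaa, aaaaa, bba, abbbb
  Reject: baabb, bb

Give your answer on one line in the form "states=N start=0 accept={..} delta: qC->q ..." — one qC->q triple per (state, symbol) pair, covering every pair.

Grow the machine one transition at a time. Run the examples from 0; the earliest place one falls off (shortest prefix, ties alphabetical) gets sent to the lowest-numbered state that keeps every Accept/Reject pair distinguishable — a pair clashes when both reach the same state with identical unread suffix — and to a fresh state only if none does.
a: 0a undefined. 0a->0: no, abb/bb meet in 0 with "bb" left. Open state 1: 0a->1.
b: 0b undefined. 0b->0: ok.
aa: 1a undefined. 1a->0: no, baa/baabb meet in 0. 1a->1: no, abb/baabb meet in 1 with "bb" left. Open state 2: 1a->2.
ab: 1b undefined. 1b->0: no, ab/bb meet in 0. 1b->1: ok.
aaa: 2a undefined. 2a->0: no, aaa/bb meet in 0. 2a->1: ok.
aab: 2b undefined. 2b->0: ok.
All examples now run through 3 states with every (state, symbol) defined. Accept strings end in {1,2}, Reject strings end in {0}; accept={1,2}.

states=3 start=0 accept={1,2} delta: 0a->1 0b->0 1a->2 1b->1 2a->1 2b->0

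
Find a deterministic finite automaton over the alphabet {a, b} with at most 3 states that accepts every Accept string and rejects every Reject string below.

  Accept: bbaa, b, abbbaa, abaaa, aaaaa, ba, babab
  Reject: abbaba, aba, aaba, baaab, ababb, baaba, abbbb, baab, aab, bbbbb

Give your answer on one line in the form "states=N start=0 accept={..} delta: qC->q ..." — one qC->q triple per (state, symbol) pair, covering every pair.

states=3 start=0 accept={1} delta: 0a->1 0b->1 1a->1 1b->2 2a->0 2b->0

Grow the machine one transition at a time. Run the examples from 0; the earliest place one falls off (shortest prefix, ties alphabetical) gets sent to the lowest-numbered state that keeps every Accept/Reject pair distinguishable — a pair clashes when both reach the same state with identical unread suffix — and to a fresh state only if none does.
a: 0a undefined. 0a->0: no, b/aab meet in 0 with "b" left. Open state 1: 0a->1.
b: 0b undefined. 0b->0: no, b/bbbbb meet in 0. 0b->1: ok.
aa: 1a undefined. 1a->0: no, b/baaab meet in 1. 1a->1: ok.
ab: 1b undefined. 1b->0: no, bbaa/abbaba meet in 1. 1b->1: no, bbaa/abbaba meet in 1. Open state 2: 1b->2.
aba: 2a undefined. 2a->0: ok.
abb: 2b undefined. 2b->0: ok.
All examples now run through 3 states with every (state, symbol) defined. Accept strings end in {1}, Reject strings end in {0,2}; accept={1}.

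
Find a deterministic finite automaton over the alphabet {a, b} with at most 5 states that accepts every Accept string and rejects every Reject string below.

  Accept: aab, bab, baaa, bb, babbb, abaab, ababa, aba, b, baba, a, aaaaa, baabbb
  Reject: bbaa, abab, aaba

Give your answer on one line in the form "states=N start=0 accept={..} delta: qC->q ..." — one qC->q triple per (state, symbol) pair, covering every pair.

Grow the machine one transition at a time. Run the examples from 0; the earliest place one falls off (shortest prefix, ties alphabetical) gets sent to the lowest-numbered state that keeps every Accept/Reject pair distinguishable — a pair clashes when both reach the same state with identical unread suffix — and to a fresh state only if none does.
a: 0a undefined. 0a->0: no, bab/abab meet in 0 with "bab" left. Open state 1: 0a->1.
b: 0b undefined. 0b->0: ok.
aa: 1a undefined. 1a->0: no, aab/bbaa meet in 0. 1a->1: no, baaa/bbaa meet in 1. Open state 2: 1a->2.
ab: 1b undefined. 1b->0: no, bab/abab meet in 0. 1b->1: no, aab/abab meet in 2 with "b" left. 1b->2: no, bab/bbaa meet in 2. Open state 3: 1b->3.
aaa: 2a undefined. 2a->0: no, aaaaa/bbaa meet in 2. 2a->1: ok.
aab: 2b undefined. 2b->0: no, baaa/aaba meet in 1. 2b->1: ok.
aba: 3a undefined. 3a->0: no, bb/abab meet in 0. 3a->1: no, bab/abab meet in 3. 3a->2: no, aab/abab meet in 1. 3a->3: no, abaab/abab meet in 3 with "b" left. Open state 4: 3a->4.
abaa: 4a undefined. 4a->0: ok.
abab: 4b undefined. 4b->0: no, bb/abab meet in 0. 4b->1: no, aab/abab meet in 1. 4b->2: ok.
babb: 3b undefined. 3b->0: ok.
All examples now run through 5 states with every (state, symbol) defined. Accept strings end in {0,1,3,4}, Reject strings end in {2}; accept={0,1,3,4}.

states=5 start=0 accept={0,1,3,4} delta: 0a->1 0b->0 1a->2 1b->3 2a->1 2b->1 3a->4 3b->0 4a->0 4b->2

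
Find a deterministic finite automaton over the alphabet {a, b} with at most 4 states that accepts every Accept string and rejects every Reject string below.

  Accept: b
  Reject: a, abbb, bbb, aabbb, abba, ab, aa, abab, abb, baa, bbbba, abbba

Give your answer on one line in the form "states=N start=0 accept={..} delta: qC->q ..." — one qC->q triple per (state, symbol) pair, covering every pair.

states=4 start=0 accept={2} delta: 0a->1 0b->2 1a->0 1b->3 2a->0 2b->1 3a->1 3b->1

State merging on the prefix tree: take the shortest (then alphabetical) example prefix whose next move is undefined and point that move at state 0, else 1, else 2, ...; a target is out if some Accept/Reject pair would then sit in one state with the same input left (inseparable). If every existing state is out, open a new one.
a: 0a undefined. 0a->0: no, b/ab meet in 0 with "b" left. Open state 1: 0a->1.
b: 0b undefined. 0b->0: no, b/bbb meet in 0. 0b->1: no, b/a meet in 1. Open state 2: 0b->2.
aa: 1a undefined. 1a->0: ok.
ab: 1b undefined. 1b->0: no, b/abb meet in 2. 1b->1: no, b/abab meet in 2. 1b->2: no, b/ab meet in 2. Open state 3: 1b->3.
ba: 2a undefined. 2a->0: ok.
bb: 2b undefined. 2b->0: no, b/bbb meet in 2. 2b->1: ok.
aba: 3a undefined. 3a->0: no, b/abab meet in 2. 3a->1: ok.
abb: 3b undefined. 3b->0: no, b/abbb meet in 2. 3b->1: ok.
All examples now run through 4 states with every (state, symbol) defined. Accept strings end in {2}, Reject strings end in {0,1,3}; accept={2}.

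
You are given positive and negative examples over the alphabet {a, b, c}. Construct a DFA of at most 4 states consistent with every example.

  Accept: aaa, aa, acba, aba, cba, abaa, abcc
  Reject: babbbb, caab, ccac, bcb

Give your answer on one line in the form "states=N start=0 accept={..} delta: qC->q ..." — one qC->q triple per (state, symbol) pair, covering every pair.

Fold the examples into a partial DFA from state 0: repeatedly fix the first undefined (state, symbol) met by the shortest-then-alphabetical prefix, trying targets in increasing order and rejecting any under which an Accept and a Reject string meet in one state with the same remainder; add a state when all current targets are rejected. Accepting states are where Accept strings end.
a: 0a undefined. 0a->0: ok.
b: 0b undefined. 0b->0: no, aaa/babbbb meet in 0. Open state 1: 0b->1.
c: 0c undefined. 0c->0: no, aaa/ccac meet in 0. 0c->1: ok.
ba: 1a undefined. 1a->0: ok.
bc: 1c undefined. 1c->0: no, abcc/caab meet in 1. 1c->1: no, abcc/caab meet in 1. Open state 2: 1c->2.
cb: 1b undefined. 1b->0: no, aaa/babbbb meet in 0. 1b->1: ok.
bcb: 2b undefined. 2b->0: no, aaa/bcb meet in 0. 2b->1: ok.
cca: 2a undefined. 2a->0: ok.
abcc: 2c undefined. 2c->0: ok.
All examples now run through 3 states with every (state, symbol) defined. Accept strings end in {0}, Reject strings end in {1}; accept={0}.

states=3 start=0 accept={0} delta: 0a->0 0b->1 0c->1 1a->0 1b->1 1c->2 2a->0 2b->1 2c->0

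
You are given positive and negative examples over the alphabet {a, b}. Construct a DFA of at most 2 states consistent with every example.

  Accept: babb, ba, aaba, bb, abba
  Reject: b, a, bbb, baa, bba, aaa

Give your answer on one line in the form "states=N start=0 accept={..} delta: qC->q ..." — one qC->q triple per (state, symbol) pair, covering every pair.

State merging on the prefix tree: take the shortest (then alphabetical) example prefix whose next move is undefined and point that move at state 0, else 1, else 2, ...; a target is out if some Accept/Reject pair would then sit in one state with the same input left (inseparable). If every existing state is out, open a new one.
a: 0a undefined. 0a->0: no, abba/bba meet in 0 with "bba" left. Open state 1: 0a->1.
b: 0b undefined. 0b->0: no, ba/a meet in 1. 0b->1: ok.
aa: 1a undefined. 1a->0: ok.
ab: 1b undefined. 1b->0: ok.
All examples now run through 2 states with every (state, symbol) defined. Accept strings end in {0}, Reject strings end in {1}; accept={0}.

states=2 start=0 accept={0} delta: 0a->1 0b->1 1a->0 1b->0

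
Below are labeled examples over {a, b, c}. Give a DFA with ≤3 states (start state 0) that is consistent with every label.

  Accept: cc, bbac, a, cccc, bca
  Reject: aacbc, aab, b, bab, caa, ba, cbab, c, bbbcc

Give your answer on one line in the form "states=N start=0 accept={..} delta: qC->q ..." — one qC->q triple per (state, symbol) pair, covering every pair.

states=3 start=0 accept={0} delta: 0a->0 0b->1 0c->1 1a->1 1b->2 1c->0 2a->1 2b->1 2c->1

Fold the examples into a partial DFA from state 0: repeatedly fix the first undefined (state, symbol) met by the shortest-then-alphabetical prefix, trying targets in increasing order and rejecting any under which an Accept and a Reject string meet in one state with the same remainder; add a state when all current targets are rejected. Accepting states are where Accept strings end.
a: 0a undefined. 0a->0: ok.
b: 0b undefined. 0b->0: no, cc/bbbcc meet in 0 with "cc" left. Open state 1: 0b->1.
c: 0c undefined. 0c->0: no, cc/caa meet in 0. 0c->1: ok.
ba: 1a undefined. 1a->0: no, a/caa meet in 0. 1a->1: ok.
bb: 1b undefined. 1b->0: no, bbac/aacbc meet in 1. 1b->1: no, cc/aacbc meet in 1 with "c" left. Open state 2: 1b->2.
bc: 1c undefined. 1c->0: ok.
bba: 2a undefined. 2a->0: no, bbac/aab meet in 1. 2a->1: ok.
bbb: 2b undefined. 2b->0: no, cc/bbbcc meet in 0. 2b->1: ok.
aacbc: 2c undefined. 2c->0: no, cc/aacbc meet in 0. 2c->1: ok.
All examples now run through 3 states with every (state, symbol) defined. Accept strings end in {0}, Reject strings end in {1,2}; accept={0}.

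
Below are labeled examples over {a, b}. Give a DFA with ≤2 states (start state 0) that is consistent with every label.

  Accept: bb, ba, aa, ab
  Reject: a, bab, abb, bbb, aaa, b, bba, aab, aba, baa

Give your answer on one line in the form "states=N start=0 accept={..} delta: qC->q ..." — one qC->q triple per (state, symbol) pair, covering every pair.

Fold the examples into a partial DFA from state 0: repeatedly fix the first undefined (state, symbol) met by the shortest-then-alphabetical prefix, trying targets in increasing order and rejecting any under which an Accept and a Reject string meet in one state with the same remainder; add a state when all current targets are rejected. Accepting states are where Accept strings end.
a: 0a undefined. 0a->0: no, bb/abb meet in 0 with "bb" left. Open state 1: 0a->1.
b: 0b undefined. 0b->0: no, bb/bbb meet in 0. 0b->1: ok.
aa: 1a undefined. 1a->0: ok.
ab: 1b undefined. 1b->0: ok.
All examples now run through 2 states with every (state, symbol) defined. Accept strings end in {0}, Reject strings end in {1}; accept={0}.

states=2 start=0 accept={0} delta: 0a->1 0b->1 1a->0 1b->0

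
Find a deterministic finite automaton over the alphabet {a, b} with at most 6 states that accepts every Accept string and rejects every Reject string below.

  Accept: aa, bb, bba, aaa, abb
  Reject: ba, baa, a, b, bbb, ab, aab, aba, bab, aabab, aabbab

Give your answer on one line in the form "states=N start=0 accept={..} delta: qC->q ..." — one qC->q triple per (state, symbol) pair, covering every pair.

Fold the examples into a partial DFA from state 0: repeatedly fix the first undefined (state, symbol) met by the shortest-then-alphabetical prefix, trying targets in increasing order and rejecting any under which an Accept and a Reject string meet in one state with the same remainder; add a state when all current targets are rejected. Accepting states are where Accept strings end.
a: 0a undefined. 0a->0: no, aa/a meet in 0. Open state 1: 0a->1.
b: 0b undefined. 0b->0: no, aa/baa meet in 1 with "a" left. 0b->1: no, aa/ba meet in 1 with "a" left. Open state 2: 0b->2.
aa: 1a undefined. 1a->0: no, aaa/a meet in 1. 1a->1: no, aa/a meet in 1. 1a->2: no, aa/b meet in 2. Open state 3: 1a->3.
ab: 1b undefined. 1b->0: no, abb/b meet in 2. 1b->1: no, aa/aba meet in 3. 1b->2: ok.
ba: 2a undefined. 2a->0: ok.
bb: 2b undefined. 2b->0: no, bb/ba meet in 0. 2b->1: no, bb/baa meet in 1. 2b->2: no, bb/b meet in 2. 2b->3: ok.
aaa: 3a undefined. 3a->0: no, bba/ba meet in 0. 3a->1: no, bba/baa meet in 1. 3a->2: no, bba/b meet in 2. 3a->3: ok.
aab: 3b undefined. 3b->0: ok.
All examples now run through 4 states with every (state, symbol) defined. Accept strings end in {3}, Reject strings end in {0,1,2}; accept={3}.

states=4 start=0 accept={3} delta: 0a->1 0b->2 1a->3 1b->2 2a->0 2b->3 3a->3 3b->0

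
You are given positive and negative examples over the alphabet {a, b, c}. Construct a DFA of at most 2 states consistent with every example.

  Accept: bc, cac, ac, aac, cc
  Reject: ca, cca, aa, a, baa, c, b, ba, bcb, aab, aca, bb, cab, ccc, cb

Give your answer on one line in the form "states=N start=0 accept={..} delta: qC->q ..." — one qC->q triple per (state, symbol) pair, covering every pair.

Grow the machine one transition at a time. Run the examples from 0; the earliest place one falls off (shortest prefix, ties alphabetical) gets sent to the lowest-numbered state that keeps every Accept/Reject pair distinguishable — a pair clashes when both reach the same state with identical unread suffix — and to a fresh state only if none does.
a: 0a undefined. 0a->0: no, ac/c meet in 0 with "c" left. Open state 1: 0a->1.
b: 0b undefined. 0b->0: no, bc/c meet in 0 with "c" left. 0b->1: ok.
c: 0c undefined. 0c->0: no, cc/c meet in 0. 0c->1: ok.
aa: 1a undefined. 1a->0: no, cac/a meet in 1. 1a->1: ok.
ac: 1c undefined. 1c->0: ok.
bb: 1b undefined. 1b->0: no, bc/aab meet in 0. 1b->1: ok.
All examples now run through 2 states with every (state, symbol) defined. Accept strings end in {0}, Reject strings end in {1}; accept={0}.

states=2 start=0 accept={0} delta: 0a->1 0b->1 0c->1 1a->1 1b->1 1c->0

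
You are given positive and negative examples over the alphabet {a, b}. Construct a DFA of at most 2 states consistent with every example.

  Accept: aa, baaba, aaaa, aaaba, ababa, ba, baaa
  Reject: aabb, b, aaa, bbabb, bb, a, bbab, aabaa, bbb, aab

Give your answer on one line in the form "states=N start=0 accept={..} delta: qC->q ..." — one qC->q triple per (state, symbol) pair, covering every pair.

Fold the examples into a partial DFA from state 0: repeatedly fix the first undefined (state, symbol) met by the shortest-then-alphabetical prefix, trying targets in increasing order and rejecting any under which an Accept and a Reject string meet in one state with the same remainder; add a state when all current targets are rejected. Accepting states are where Accept strings end.
a: 0a undefined. 0a->0: no, aa/aaa meet in 0. Open state 1: 0a->1.
b: 0b undefined. 0b->0: no, ba/a meet in 1. 0b->1: ok.
aa: 1a undefined. 1a->0: ok.
ab: 1b undefined. 1b->0: no, aa/aabb meet in 0. 1b->1: ok.
All examples now run through 2 states with every (state, symbol) defined. Accept strings end in {0}, Reject strings end in {1}; accept={0}.

states=2 start=0 accept={0} delta: 0a->1 0b->1 1a->0 1b->1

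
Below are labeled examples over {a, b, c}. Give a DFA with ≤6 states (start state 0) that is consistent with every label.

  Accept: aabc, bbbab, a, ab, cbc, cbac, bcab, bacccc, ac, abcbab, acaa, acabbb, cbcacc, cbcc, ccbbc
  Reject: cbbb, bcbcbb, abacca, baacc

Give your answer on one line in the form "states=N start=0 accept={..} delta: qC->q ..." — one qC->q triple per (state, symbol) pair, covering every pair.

Grow the machine one transition at a time. Run the examples from 0; the earliest place one falls off (shortest prefix, ties alphabetical) gets sent to the lowest-numbered state that keeps every Accept/Reject pair distinguishable — a pair clashes when both reach the same state with identical unread suffix — and to a fresh state only if none does.
a: 0a undefined. 0a->0: ok.
b: 0b undefined. 0b->0: ok.
c: 0c undefined. 0c->0: no, aabc/cbbb meet in 0. Open state 1: 0c->1.
cb: 1b undefined. 1b->0: no, bbbab/cbbb meet in 0. 1b->1: no, aabc/cbbb meet in 1. Open state 2: 1b->2.
cc: 1c undefined. 1c->0: no, bbbab/abacca meet in 0. 1c->1: no, aabc/baacc meet in 1. 1c->2: ok.
aca: 1a undefined. 1a->0: ok.
cba: 2a undefined. 2a->0: no, bbbab/abacca meet in 0. 2a->1: no, aabc/abacca meet in 1. 2a->2: ok.
cbb: 2b undefined. 2b->0: no, bbbab/cbbb meet in 0. 2b->1: ok.
cbc: 2c undefined. 2c->0: no, bbbab/bcbcbb meet in 0. 2c->1: no, aabc/bcbcbb meet in 1. 2c->2: no, cbc/cbbb meet in 2. Open state 3: 2c->3.
cbca: 3a undefined. 3a->0: no, cbcacc/cbbb meet in 2. 3a->1: ok.
cbcc: 3c undefined. 3c->0: ok.
bcbcb: 3b undefined. 3b->0: no, bbbab/bcbcbb meet in 0. 3b->1: ok.
All examples now run through 4 states with every (state, symbol) defined. Accept strings end in {0,1,3}, Reject strings end in {2}; accept={0,1,3}.

states=4 start=0 accept={0,1,3} delta: 0a->0 0b->0 0c->1 1a->0 1b->2 1c->2 2a->2 2b->1 2c->3 3a->1 3b->1 3c->0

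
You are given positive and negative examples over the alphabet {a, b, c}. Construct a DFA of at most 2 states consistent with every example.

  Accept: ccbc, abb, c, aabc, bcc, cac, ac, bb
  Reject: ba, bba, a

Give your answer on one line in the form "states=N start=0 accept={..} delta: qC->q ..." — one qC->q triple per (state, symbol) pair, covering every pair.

State merging on the prefix tree: take the shortest (then alphabetical) example prefix whose next move is undefined and point that move at state 0, else 1, else 2, ...; a target is out if some Accept/Reject pair would then sit in one state with the same input left (inseparable). If every existing state is out, open a new one.
a: 0a undefined. 0a->0: ok.
b: 0b undefined. 0b->0: no, abb/ba meet in 0. Open state 1: 0b->1.
c: 0c undefined. 0c->0: no, c/a meet in 0. 0c->1: ok.
ba: 1a undefined. 1a->0: ok.
bb: 1b undefined. 1b->0: no, abb/ba meet in 0. 1b->1: ok.
bc: 1c undefined. 1c->0: no, ccbc/ba meet in 0. 1c->1: ok.
All examples now run through 2 states with every (state, symbol) defined. Accept strings end in {1}, Reject strings end in {0}; accept={1}.

states=2 start=0 accept={1} delta: 0a->0 0b->1 0c->1 1a->0 1b->1 1c->1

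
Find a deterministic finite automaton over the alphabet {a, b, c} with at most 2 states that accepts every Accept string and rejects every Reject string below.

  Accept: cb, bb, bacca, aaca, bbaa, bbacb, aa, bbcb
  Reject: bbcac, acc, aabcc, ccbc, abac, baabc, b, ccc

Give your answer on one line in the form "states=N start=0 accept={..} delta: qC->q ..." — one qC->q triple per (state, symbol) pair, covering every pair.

states=2 start=0 accept={0} delta: 0a->0 0b->1 0c->1 1a->0 1b->0 1c->1

State merging on the prefix tree: take the shortest (then alphabetical) example prefix whose next move is undefined and point that move at state 0, else 1, else 2, ...; a target is out if some Accept/Reject pair would then sit in one state with the same input left (inseparable). If every existing state is out, open a new one.
a: 0a undefined. 0a->0: ok.
b: 0b undefined. 0b->0: no, bb/b meet in 0. Open state 1: 0b->1.
c: 0c undefined. 0c->0: no, cb/b meet in 1. 0c->1: ok.
ba: 1a undefined. 1a->0: ok.
bb: 1b undefined. 1b->0: ok.
cc: 1c undefined. 1c->0: no, cb/acc meet in 0. 1c->1: ok.
All examples now run through 2 states with every (state, symbol) defined. Accept strings end in {0}, Reject strings end in {1}; accept={0}.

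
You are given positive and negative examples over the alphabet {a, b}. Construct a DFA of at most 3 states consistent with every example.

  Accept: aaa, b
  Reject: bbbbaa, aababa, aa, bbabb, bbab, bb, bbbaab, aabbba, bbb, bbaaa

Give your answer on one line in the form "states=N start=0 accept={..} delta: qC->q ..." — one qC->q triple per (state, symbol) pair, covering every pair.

Fold the examples into a partial DFA from state 0: repeatedly fix the first undefined (state, symbol) met by the shortest-then-alphabetical prefix, trying targets in increasing order and rejecting any under which an Accept and a Reject string meet in one state with the same remainder; add a state when all current targets are rejected. Accepting states are where Accept strings end.
a: 0a undefined. 0a->0: no, aaa/aa meet in 0. Open state 1: 0a->1.
b: 0b undefined. 0b->0: no, aaa/bbaaa meet in 1 with "aa" left. 0b->1: ok.
aa: 1a undefined. 1a->0: ok.
bb: 1b undefined. 1b->0: no, aaa/bbabb meet in 1. 1b->1: no, aaa/bbbbaa meet in 1. Open state 2: 1b->2.
bba: 2a undefined. 2a->0: no, aaa/bbab meet in 1. 2a->1: no, aaa/bbaaa meet in 1. 2a->2: ok.
bbb: 2b undefined. 2b->0: no, aaa/bbbbaa meet in 1. 2b->1: no, aaa/bbab meet in 1. 2b->2: ok.
All examples now run through 3 states with every (state, symbol) defined. Accept strings end in {1}, Reject strings end in {0,2}; accept={1}.

states=3 start=0 accept={1} delta: 0a->1 0b->1 1a->0 1b->2 2a->2 2b->2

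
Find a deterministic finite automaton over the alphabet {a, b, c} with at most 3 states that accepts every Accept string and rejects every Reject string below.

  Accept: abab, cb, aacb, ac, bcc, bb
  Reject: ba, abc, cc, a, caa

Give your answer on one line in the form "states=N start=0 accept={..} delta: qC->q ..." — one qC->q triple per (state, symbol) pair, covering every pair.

states=2 start=0 accept={1} delta: 0a->0 0b->1 0c->1 1a->0 1b->1 1c->0

Grow the machine one transition at a time. Run the examples from 0; the earliest place one falls off (shortest prefix, ties alphabetical) gets sent to the lowest-numbered state that keeps every Accept/Reject pair distinguishable — a pair clashes when both reach the same state with identical unread suffix — and to a fresh state only if none does.
a: 0a undefined. 0a->0: ok.
b: 0b undefined. 0b->0: no, abab/ba meet in 0. Open state 1: 0b->1.
c: 0c undefined. 0c->0: no, ac/cc meet in 0. 0c->1: ok.
ba: 1a undefined. 1a->0: ok.
bb: 1b undefined. 1b->0: no, cb/ba meet in 0. 1b->1: ok.
bc: 1c undefined. 1c->0: ok.
All examples now run through 2 states with every (state, symbol) defined. Accept strings end in {1}, Reject strings end in {0}; accept={1}.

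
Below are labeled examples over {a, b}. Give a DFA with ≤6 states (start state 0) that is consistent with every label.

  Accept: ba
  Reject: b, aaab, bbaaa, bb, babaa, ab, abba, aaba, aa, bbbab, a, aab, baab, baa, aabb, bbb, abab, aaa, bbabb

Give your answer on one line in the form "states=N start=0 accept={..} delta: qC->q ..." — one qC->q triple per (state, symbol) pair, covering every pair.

Grow the machine one transition at a time. Run the examples from 0; the earliest place one falls off (shortest prefix, ties alphabetical) gets sent to the lowest-numbered state that keeps every Accept/Reject pair distinguishable — a pair clashes when both reach the same state with identical unread suffix — and to a fresh state only if none does.
a: 0a undefined. 0a->0: no, ba/aaba meet in 0 with "ba" left. Open state 1: 0a->1.
b: 0b undefined. 0b->0: no, ba/a meet in 1. 0b->1: no, ba/aa meet in 1 with "a" left. Open state 2: 0b->2.
aa: 1a undefined. 1a->0: no, ba/aaba meet in 2 with "a" left. 1a->1: ok.
ab: 1b undefined. 1b->0: no, ba/abba meet in 2 with "a" left. 1b->1: ok.
ba: 2a undefined. 2a->0: ok.
bb: 2b undefined. 2b->0: no, ba/bb meet in 0. 2b->1: ok.
All examples now run through 3 states with every (state, symbol) defined. Accept strings end in {0}, Reject strings end in {1,2}; accept={0}.

states=3 start=0 accept={0} delta: 0a->1 0b->2 1a->1 1b->1 2a->0 2b->1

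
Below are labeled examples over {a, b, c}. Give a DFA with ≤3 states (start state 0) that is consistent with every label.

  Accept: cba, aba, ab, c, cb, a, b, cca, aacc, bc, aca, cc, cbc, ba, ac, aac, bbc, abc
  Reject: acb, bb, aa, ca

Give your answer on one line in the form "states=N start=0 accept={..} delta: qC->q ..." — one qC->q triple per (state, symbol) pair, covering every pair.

Grow the machine one transition at a time. Run the examples from 0; the earliest place one falls off (shortest prefix, ties alphabetical) gets sent to the lowest-numbered state that keeps every Accept/Reject pair distinguishable — a pair clashes when both reach the same state with identical unread suffix — and to a fresh state only if none does.
a: 0a undefined. 0a->0: no, cb/acb meet in 0 with "cb" left. Open state 1: 0a->1.
b: 0b undefined. 0b->0: no, b/bb meet in 0. 0b->1: no, ab/bb meet in 1 with "b" left. Open state 2: 0b->2.
c: 0c undefined. 0c->0: no, a/ca meet in 1. 0c->1: ok.
aa: 1a undefined. 1a->0: ok.
ab: 1b undefined. 1b->0: no, ab/aa meet in 0. 1b->1: no, cba/aa meet in 0. 1b->2: ok.
ac: 1c undefined. 1c->0: no, ab/acb meet in 2. 1c->1: no, ab/acb meet in 2. 1c->2: ok.
ba: 2a undefined. 2a->0: no, cba/aa meet in 0. 2a->1: ok.
bb: 2b undefined. 2b->0: ok.
bc: 2c undefined. 2c->0: no, bc/acb meet in 0. 2c->1: ok.
All examples now run through 3 states with every (state, symbol) defined. Accept strings end in {1,2}, Reject strings end in {0}; accept={1,2}.

states=3 start=0 accept={1,2} delta: 0a->1 0b->2 0c->1 1a->0 1b->2 1c->2 2a->1 2b->0 2c->1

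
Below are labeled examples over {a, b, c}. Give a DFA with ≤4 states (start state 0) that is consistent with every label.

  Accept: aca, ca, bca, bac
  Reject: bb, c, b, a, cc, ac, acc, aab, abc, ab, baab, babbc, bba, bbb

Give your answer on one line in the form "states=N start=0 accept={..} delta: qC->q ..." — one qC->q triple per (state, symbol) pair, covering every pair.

states=3 start=0 accept={2} delta: 0a->0 0b->1 0c->1 1a->2 1b->0 1c->1 2a->0 2b->0 2c->2

Fold the examples into a partial DFA from state 0: repeatedly fix the first undefined (state, symbol) met by the shortest-then-alphabetical prefix, trying targets in increasing order and rejecting any under which an Accept and a Reject string meet in one state with the same remainder; add a state when all current targets are rejected. Accepting states are where Accept strings end.
a: 0a undefined. 0a->0: ok.
b: 0b undefined. 0b->0: no, bac/c meet in 0 with "c" left. Open state 1: 0b->1.
c: 0c undefined. 0c->0: no, aca/c meet in 0. 0c->1: ok.
ba: 1a undefined. 1a->0: no, aca/a meet in 0. 1a->1: no, aca/c meet in 1. Open state 2: 1a->2.
bb: 1b undefined. 1b->0: ok.
bc: 1c undefined. 1c->0: no, bca/bb meet in 0. 1c->1: ok.
baa: 2a undefined. 2a->0: ok.
bab: 2b undefined. 2b->0: ok.
bac: 2c undefined. 2c->0: no, bac/bb meet in 0. 2c->1: no, bac/c meet in 1. 2c->2: ok.
All examples now run through 3 states with every (state, symbol) defined. Accept strings end in {2}, Reject strings end in {0,1}; accept={2}.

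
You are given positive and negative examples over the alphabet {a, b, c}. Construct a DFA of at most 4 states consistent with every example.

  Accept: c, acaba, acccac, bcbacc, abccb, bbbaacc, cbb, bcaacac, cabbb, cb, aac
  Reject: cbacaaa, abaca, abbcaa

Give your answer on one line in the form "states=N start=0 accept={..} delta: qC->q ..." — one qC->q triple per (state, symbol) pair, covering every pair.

states=3 start=0 accept={0,1} delta: 0a->0 0b->0 0c->1 1a->2 1b->0 1c->0 2a->2 2b->0 2c->0

State merging on the prefix tree: take the shortest (then alphabetical) example prefix whose next move is undefined and point that move at state 0, else 1, else 2, ...; a target is out if some Accept/Reject pair would then sit in one state with the same input left (inseparable). If every existing state is out, open a new one.
a: 0a undefined. 0a->0: ok.
b: 0b undefined. 0b->0: ok.
c: 0c undefined. 0c->0: no, c/cbacaaa meet in 0. Open state 1: 0c->1.
ca: 1a undefined. 1a->0: no, acaba/abaca meet in 0. 1a->1: no, c/abaca meet in 1. Open state 2: 1a->2.
cb: 1b undefined. 1b->0: ok.
acc: 1c undefined. 1c->0: ok.
cab: 2b undefined. 2b->0: ok.
bcaa: 2a undefined. 2a->0: no, acaba/cbacaaa meet in 0. 2a->1: no, c/abbcaa meet in 1. 2a->2: ok.
bcaac: 2c undefined. 2c->0: ok.
All examples now run through 3 states with every (state, symbol) defined. Accept strings end in {0,1}, Reject strings end in {2}; accept={0,1}.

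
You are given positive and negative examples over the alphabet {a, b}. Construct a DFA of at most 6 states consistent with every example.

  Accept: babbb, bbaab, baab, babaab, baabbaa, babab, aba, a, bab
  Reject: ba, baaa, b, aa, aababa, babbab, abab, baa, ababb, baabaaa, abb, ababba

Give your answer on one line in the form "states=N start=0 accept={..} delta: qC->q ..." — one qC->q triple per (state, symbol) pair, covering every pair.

Fold the examples into a partial DFA from state 0: repeatedly fix the first undefined (state, symbol) met by the shortest-then-alphabetical prefix, trying targets in increasing order and rejecting any under which an Accept and a Reject string meet in one state with the same remainder; add a state when all current targets are rejected. Accepting states are where Accept strings end.
a: 0a undefined. 0a->0: no, aba/ba meet in 0 with "ba" left. Open state 1: 0a->1.
b: 0b undefined. 0b->0: no, babab/abab meet in 1 with "bab" left. 0b->1: no, a/b meet in 1. Open state 2: 0b->2.
aa: 1a undefined. 1a->0: ok.
ab: 1b undefined. 1b->0: ok.
ba: 2a undefined. 2a->0: no, baab/ba meet in 0. 2a->1: no, baab/b meet in 2. 2a->2: ok.
bb: 2b undefined. 2b->0: no, babbb/aa meet in 0. 2b->1: no, babbb/ba meet in 2. 2b->2: no, babbb/ba meet in 2. Open state 3: 2b->3.
bba: 3a undefined. 3a->0: no, bbaab/aa meet in 0. 3a->1: no, bbaab/ba meet in 2. 3a->2: ok.
babb: 3b undefined. 3b->0: no, babbb/ba meet in 2. 3b->1: no, babbb/aa meet in 0. 3b->2: no, babbb/babbab meet in 3. 3b->3: no, babbb/babbab meet in 3. Open state 4: 3b->4.
babba: 4a undefined. 4a->0: ok.
babbb: 4b undefined. 4b->0: no, babbb/aa meet in 0. 4b->1: ok.
All examples now run through 5 states with every (state, symbol) defined. Accept strings end in {1,3}, Reject strings end in {0,2}; accept={1,3}.

states=5 start=0 accept={1,3} delta: 0a->1 0b->2 1a->0 1b->0 2a->2 2b->3 3a->2 3b->4 4a->0 4b->1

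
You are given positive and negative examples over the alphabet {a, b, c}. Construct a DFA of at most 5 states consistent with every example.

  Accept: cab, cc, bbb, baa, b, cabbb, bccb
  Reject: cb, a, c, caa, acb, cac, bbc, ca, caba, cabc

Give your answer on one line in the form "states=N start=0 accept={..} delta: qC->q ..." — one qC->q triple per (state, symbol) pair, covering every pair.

states=5 start=0 accept={1,4} delta: 0a->0 0b->1 0c->2 1a->1 1b->0 1c->2 2a->3 2b->0 2c->4 3a->0 3b->4 3c->0 4a->0 4b->4 4c->0

State merging on the prefix tree: take the shortest (then alphabetical) example prefix whose next move is undefined and point that move at state 0, else 1, else 2, ...; a target is out if some Accept/Reject pair would then sit in one state with the same input left (inseparable). If every existing state is out, open a new one.
a: 0a undefined. 0a->0: ok.
b: 0b undefined. 0b->0: no, bbb/a meet in 0. Open state 1: 0b->1.
c: 0c undefined. 0c->0: no, cab/cb meet in 1. 0c->1: no, baa/caa meet in 1 with "aa" left. Open state 2: 0c->2.
ba: 1a undefined. 1a->0: no, baa/a meet in 0. 1a->1: ok.
bb: 1b undefined. 1b->0: ok.
bc: 1c undefined. 1c->0: no, bccb/cb meet in 2 with "b" left. 1c->1: no, bccb/a meet in 0. 1c->2: ok.
ca: 2a undefined. 2a->0: no, cab/caba meet in 1. 2a->1: no, cab/a meet in 0. 2a->2: no, cab/cb meet in 2 with "b" left. Open state 3: 2a->3.
cb: 2b undefined. 2b->0: ok.
cc: 2c undefined. 2c->0: no, cc/cb meet in 0. 2c->1: no, bccb/cb meet in 0. 2c->2: no, cc/c meet in 2. 2c->3: no, cc/ca meet in 3. Open state 4: 2c->4.
caa: 3a undefined. 3a->0: ok.
cab: 3b undefined. 3b->0: no, cab/cb meet in 0. 3b->1: no, cab/caba meet in 1. 3b->2: no, cab/c meet in 2. 3b->3: no, cab/ca meet in 3. 3b->4: ok.
cac: 3c undefined. 3c->0: ok.
bccb: 4b undefined. 4b->0: no, bccb/cb meet in 0. 4b->1: no, cabbb/cb meet in 0. 4b->2: no, cabbb/cb meet in 0. 4b->3: no, bccb/ca meet in 3. 4b->4: ok.
caba: 4a undefined. 4a->0: ok.
cabc: 4c undefined. 4c->0: ok.
All examples now run through 5 states with every (state, symbol) defined. Accept strings end in {1,4}, Reject strings end in {0,2,3}; accept={1,4}.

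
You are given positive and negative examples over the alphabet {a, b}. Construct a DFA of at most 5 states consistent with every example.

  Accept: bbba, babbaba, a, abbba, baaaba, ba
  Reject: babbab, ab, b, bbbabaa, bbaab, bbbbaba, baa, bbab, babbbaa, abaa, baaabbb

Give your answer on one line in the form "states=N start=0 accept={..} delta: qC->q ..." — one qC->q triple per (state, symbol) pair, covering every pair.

states=5 start=0 accept={0,2} delta: 0a->0 0b->1 1a->2 1b->1 2a->3 2b->3 3a->3 3b->4 4a->0 4b->1

Grow the machine one transition at a time. Run the examples from 0; the earliest place one falls off (shortest prefix, ties alphabetical) gets sent to the lowest-numbered state that keeps every Accept/Reject pair distinguishable — a pair clashes when both reach the same state with identical unread suffix — and to a fresh state only if none does.
a: 0a undefined. 0a->0: ok.
b: 0b undefined. 0b->0: no, bbba/babbab meet in 0. Open state 1: 0b->1.
ba: 1a undefined. 1a->0: no, a/baa meet in 0. 1a->1: no, ba/ab meet in 1. Open state 2: 1a->2.
bb: 1b undefined. 1b->0: no, bbba/bbbbaba meet in 2. 1b->1: ok.
baa: 2a undefined. 2a->0: no, a/baa meet in 0. 2a->1: no, baaaba/bbbbaba meet in 2 with "ba" left. 2a->2: no, bbba/baa meet in 2. Open state 3: 2a->3.
bab: 2b undefined. 2b->0: no, babbaba/babbab meet in 0. 2b->1: no, bbba/bbbbaba meet in 2. 2b->2: no, bbba/bbab meet in 2. 2b->3: ok.
baaa: 3a undefined. 3a->0: no, a/bbbabaa meet in 0. 3a->1: no, bbba/bbbabaa meet in 2. 3a->2: no, bbba/bbbbaba meet in 2. 3a->3: ok.
babb: 3b undefined. 3b->0: no, a/bbaab meet in 0. 3b->1: no, babbaba/babbab meet in 3. 3b->2: no, bbba/babbab meet in 2. 3b->3: no, babbaba/babbab meet in 3. Open state 4: 3b->4.
babba: 4a undefined. 4a->0: ok.
babbb: 4b undefined. 4b->0: no, a/babbbaa meet in 0. 4b->1: ok.
All examples now run through 5 states with every (state, symbol) defined. Accept strings end in {0,2}, Reject strings end in {1,3,4}; accept={0,2}.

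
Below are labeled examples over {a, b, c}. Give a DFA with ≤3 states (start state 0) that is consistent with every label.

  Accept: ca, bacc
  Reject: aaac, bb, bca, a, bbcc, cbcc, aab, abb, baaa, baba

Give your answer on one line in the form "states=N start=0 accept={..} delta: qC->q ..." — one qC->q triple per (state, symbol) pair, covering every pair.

states=3 start=0 accept={2} delta: 0a->0 0b->1 0c->1 1a->2 1b->0 1c->0 2a->0 2b->0 2c->2

Fold the examples into a partial DFA from state 0: repeatedly fix the first undefined (state, symbol) met by the shortest-then-alphabetical prefix, trying targets in increasing order and rejecting any under which an Accept and a Reject string meet in one state with the same remainder; add a state when all current targets are rejected. Accepting states are where Accept strings end.
a: 0a undefined. 0a->0: ok.
b: 0b undefined. 0b->0: no, ca/bca meet in 0 with "ca" left. Open state 1: 0b->1.
c: 0c undefined. 0c->0: no, ca/aaac meet in 0. 0c->1: ok.
ba: 1a undefined. 1a->0: no, ca/a meet in 0. 1a->1: no, ca/aaac meet in 1. Open state 2: 1a->2.
bb: 1b undefined. 1b->0: ok.
bc: 1c undefined. 1c->0: ok.
baa: 2a undefined. 2a->0: ok.
bab: 2b undefined. 2b->0: ok.
bac: 2c undefined. 2c->0: no, bacc/aaac meet in 1. 2c->1: no, bacc/bb meet in 0. 2c->2: ok.
All examples now run through 3 states with every (state, symbol) defined. Accept strings end in {2}, Reject strings end in {0,1}; accept={2}.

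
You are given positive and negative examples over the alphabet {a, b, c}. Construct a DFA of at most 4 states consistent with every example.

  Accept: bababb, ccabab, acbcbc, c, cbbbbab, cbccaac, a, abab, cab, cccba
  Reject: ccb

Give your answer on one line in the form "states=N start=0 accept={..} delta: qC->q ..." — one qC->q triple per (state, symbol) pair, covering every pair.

states=3 start=0 accept={0,1} delta: 0a->0 0b->0 0c->1 1a->0 1b->0 1c->2 2a->0 2b->2 2c->0

Grow the machine one transition at a time. Run the examples from 0; the earliest place one falls off (shortest prefix, ties alphabetical) gets sent to the lowest-numbered state that keeps every Accept/Reject pair distinguishable — a pair clashes when both reach the same state with identical unread suffix — and to a fresh state only if none does.
a: 0a undefined. 0a->0: ok.
b: 0b undefined. 0b->0: ok.
c: 0c undefined. 0c->0: no, bababb/ccb meet in 0. Open state 1: 0c->1.
ca: 1a undefined. 1a->0: ok.
cb: 1b undefined. 1b->0: ok.
cc: 1c undefined. 1c->0: no, bababb/ccb meet in 0. 1c->1: no, bababb/ccb meet in 0. Open state 2: 1c->2.
cca: 2a undefined. 2a->0: ok.
ccb: 2b undefined. 2b->0: no, bababb/ccb meet in 0. 2b->1: no, acbcbc/ccb meet in 1. 2b->2: ok.
ccc: 2c undefined. 2c->0: ok.
All examples now run through 3 states with every (state, symbol) defined. Accept strings end in {0,1}, Reject strings end in {2}; accept={0,1}.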